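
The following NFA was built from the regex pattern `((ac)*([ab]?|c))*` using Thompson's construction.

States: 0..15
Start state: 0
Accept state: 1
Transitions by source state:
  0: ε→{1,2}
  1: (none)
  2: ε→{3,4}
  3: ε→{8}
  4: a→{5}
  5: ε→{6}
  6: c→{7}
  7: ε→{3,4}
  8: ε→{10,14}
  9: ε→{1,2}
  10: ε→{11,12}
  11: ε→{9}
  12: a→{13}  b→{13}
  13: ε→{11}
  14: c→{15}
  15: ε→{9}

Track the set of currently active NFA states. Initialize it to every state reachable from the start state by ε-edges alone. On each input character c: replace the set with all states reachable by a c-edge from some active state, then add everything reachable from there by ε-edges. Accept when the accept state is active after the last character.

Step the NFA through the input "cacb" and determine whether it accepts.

Answer: ACCEPT

Steps:
start: ε-closure({0}) = {0,1,2,3,4,8,9,10,11,12,14}
'c' @ 1: {1,2,3,4,8,9,10,11,12,14,15}  [accepting]
'a' @ 2: {1,2,3,4,5,6,8,9,10,11,12,13,14}  [accepting]
'c' @ 3: {1,2,3,4,7,8,9,10,11,12,14,15}  [accepting]
'b' @ 4: {1,2,3,4,8,9,10,11,12,13,14}  [accepting]
end set {1,2,3,4,8,9,10,11,12,13,14} — state 1 in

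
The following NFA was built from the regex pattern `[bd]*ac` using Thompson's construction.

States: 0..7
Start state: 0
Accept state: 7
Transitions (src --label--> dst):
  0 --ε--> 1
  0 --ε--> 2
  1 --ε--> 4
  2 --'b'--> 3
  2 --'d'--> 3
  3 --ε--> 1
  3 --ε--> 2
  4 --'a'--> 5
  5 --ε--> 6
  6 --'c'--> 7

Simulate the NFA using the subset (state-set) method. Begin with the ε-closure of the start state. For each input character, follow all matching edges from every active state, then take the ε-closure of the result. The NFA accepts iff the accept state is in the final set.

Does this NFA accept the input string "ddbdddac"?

Answer: ACCEPT

Derivation:
initial (ε-close {0}): {0,1,2,4}
'd' @ 1: {1,2,3,4}
'd' @ 2: {1,2,3,4}
'b' @ 3: {1,2,3,4}
'd' @ 4: {1,2,3,4}
'd' @ 5: {1,2,3,4}
'd' @ 6: {1,2,3,4}
'a' @ 7: {5,6}
'c' @ 8: {7}  ✓accept
final: {7}; accept 7 in set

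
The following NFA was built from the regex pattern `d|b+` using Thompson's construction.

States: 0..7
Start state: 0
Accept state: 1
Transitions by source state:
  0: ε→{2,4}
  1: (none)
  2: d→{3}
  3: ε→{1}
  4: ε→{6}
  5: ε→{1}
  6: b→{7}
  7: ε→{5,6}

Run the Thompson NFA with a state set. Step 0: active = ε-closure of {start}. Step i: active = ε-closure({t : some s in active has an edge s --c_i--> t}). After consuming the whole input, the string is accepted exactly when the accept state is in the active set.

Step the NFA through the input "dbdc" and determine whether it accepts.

start: ε-closure({0}) = {0,2,4,6}
'd' @ 1: {1,3}  [accepting]
'b' @ 2: {}  — no active states
rest 'dc' ignored (set empty)
final: {}; accept 1 not in set

Answer: REJECT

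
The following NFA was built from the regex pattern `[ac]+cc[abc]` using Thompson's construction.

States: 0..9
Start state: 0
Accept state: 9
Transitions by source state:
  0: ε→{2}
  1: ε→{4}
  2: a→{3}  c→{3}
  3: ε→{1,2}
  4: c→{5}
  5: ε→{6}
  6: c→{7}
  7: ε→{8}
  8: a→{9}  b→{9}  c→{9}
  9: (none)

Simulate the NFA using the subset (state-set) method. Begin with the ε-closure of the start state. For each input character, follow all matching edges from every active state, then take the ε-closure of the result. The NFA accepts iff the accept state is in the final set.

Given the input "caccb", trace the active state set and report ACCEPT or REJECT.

Answer: ACCEPT

Steps:
start: ε-closure({0}) = {0,2}
'c' @ 1: {1,2,3,4}
'a' @ 2: {1,2,3,4}
'c' @ 3: {1,2,3,4,5,6}
'c' @ 4: {1,2,3,4,5,6,7,8}
'b' @ 5: {9}  [accepting]
final: {9}; accept 9 in set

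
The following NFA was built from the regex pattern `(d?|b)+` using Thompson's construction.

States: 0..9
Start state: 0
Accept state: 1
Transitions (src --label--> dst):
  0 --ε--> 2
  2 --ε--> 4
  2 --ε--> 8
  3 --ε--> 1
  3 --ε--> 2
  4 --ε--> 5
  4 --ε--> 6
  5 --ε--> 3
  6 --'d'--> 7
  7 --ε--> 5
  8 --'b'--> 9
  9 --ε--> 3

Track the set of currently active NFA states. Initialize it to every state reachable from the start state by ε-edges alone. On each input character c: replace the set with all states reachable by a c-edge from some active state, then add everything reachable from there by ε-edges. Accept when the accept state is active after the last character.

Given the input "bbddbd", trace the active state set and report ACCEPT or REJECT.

Answer: ACCEPT

Derivation:
S₀ = ε-closure({0}) = {0,1,2,3,4,5,6,8}
'b' @ 1: {1,2,3,4,5,6,8,9}  ✓accept
'b' @ 2: {1,2,3,4,5,6,8,9}  ✓accept
'd' @ 3: {1,2,3,4,5,6,7,8}  ✓accept
'd' @ 4: {1,2,3,4,5,6,7,8}  ✓accept
'b' @ 5: {1,2,3,4,5,6,8,9}  ✓accept
'd' @ 6: {1,2,3,4,5,6,7,8}  ✓accept
final: {1,2,3,4,5,6,7,8}; accept 1 in set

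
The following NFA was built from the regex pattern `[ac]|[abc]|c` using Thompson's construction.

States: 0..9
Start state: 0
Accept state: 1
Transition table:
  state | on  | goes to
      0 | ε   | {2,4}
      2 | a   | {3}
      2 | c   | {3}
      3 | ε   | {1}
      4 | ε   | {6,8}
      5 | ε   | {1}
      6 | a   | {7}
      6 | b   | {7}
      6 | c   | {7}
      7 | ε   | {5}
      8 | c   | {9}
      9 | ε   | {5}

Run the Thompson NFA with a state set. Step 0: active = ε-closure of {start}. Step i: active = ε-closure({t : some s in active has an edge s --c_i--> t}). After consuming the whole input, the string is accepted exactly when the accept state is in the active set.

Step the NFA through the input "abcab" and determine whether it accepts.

Answer: REJECT

Derivation:
start: ε-closure({0}) = {0,2,4,6,8}
'a' @ 1: {1,3,5,7}  [accepting]
'b' @ 2: {}  — dead — no transitions
rest 'cab' ignored (set empty)
after full input: {}  (accept=1 not in)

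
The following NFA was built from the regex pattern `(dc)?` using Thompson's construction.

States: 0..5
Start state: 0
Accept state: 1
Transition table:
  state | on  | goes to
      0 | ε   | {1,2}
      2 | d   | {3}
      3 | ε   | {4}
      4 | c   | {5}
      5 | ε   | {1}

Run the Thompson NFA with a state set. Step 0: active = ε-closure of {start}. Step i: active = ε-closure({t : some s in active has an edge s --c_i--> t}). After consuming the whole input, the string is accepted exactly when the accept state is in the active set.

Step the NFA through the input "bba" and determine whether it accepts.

Answer: REJECT

Steps:
S₀ = ε-closure({0}) = {0,1,2}
'b' @ 1: {}  — dead — no transitions
rest 'ba' ignored (set empty)
after full input: {}  (accept=1 not in)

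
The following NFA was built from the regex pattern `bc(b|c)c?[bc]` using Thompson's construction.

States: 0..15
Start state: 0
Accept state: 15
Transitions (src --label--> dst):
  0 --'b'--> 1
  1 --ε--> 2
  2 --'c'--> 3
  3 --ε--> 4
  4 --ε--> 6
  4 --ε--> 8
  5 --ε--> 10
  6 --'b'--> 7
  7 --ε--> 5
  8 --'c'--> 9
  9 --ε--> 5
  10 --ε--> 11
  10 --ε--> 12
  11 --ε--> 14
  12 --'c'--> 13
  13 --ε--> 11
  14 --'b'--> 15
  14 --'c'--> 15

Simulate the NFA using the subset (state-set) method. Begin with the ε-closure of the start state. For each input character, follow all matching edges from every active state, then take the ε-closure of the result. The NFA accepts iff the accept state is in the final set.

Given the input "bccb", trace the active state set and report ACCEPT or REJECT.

initial (ε-close {0}): {0}
'b' @ 1: {1,2}
'c' @ 2: {3,4,6,8}
'c' @ 3: {5,9,10,11,12,14}
'b' @ 4: {15}  (accept∈set)
after full input: {15}  (accept=15 in)

Answer: ACCEPT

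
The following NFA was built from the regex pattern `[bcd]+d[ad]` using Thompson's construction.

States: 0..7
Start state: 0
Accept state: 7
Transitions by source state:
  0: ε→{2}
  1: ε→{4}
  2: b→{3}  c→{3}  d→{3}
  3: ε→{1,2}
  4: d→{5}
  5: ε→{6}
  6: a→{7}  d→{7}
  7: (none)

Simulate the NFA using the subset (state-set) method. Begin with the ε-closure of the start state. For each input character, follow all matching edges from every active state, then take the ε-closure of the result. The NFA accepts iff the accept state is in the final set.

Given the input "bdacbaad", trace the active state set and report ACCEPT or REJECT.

Answer: REJECT

Trace:
start: ε-closure({0}) = {0,2}
'b' @ 1: {1,2,3,4}
'd' @ 2: {1,2,3,4,5,6}
'a' @ 3: {7}  [accepting]
'c' @ 4: {}  — no active states
rest 'baad' ignored (set empty)
final: {}; accept 7 not in set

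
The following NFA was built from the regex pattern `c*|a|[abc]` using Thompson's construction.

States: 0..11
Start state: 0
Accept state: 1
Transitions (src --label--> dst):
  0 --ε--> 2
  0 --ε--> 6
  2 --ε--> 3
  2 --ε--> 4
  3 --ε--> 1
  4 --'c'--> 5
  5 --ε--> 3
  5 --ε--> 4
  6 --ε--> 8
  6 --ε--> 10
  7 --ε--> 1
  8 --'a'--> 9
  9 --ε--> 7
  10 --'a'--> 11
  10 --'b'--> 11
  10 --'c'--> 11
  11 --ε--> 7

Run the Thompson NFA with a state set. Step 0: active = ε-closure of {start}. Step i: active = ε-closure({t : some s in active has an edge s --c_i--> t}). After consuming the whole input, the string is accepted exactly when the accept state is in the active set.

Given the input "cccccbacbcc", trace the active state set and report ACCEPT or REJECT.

initial (ε-close {0}): {0,1,2,3,4,6,8,10}
'c' @ 1: {1,3,4,5,7,11}  [accepting]
'c' @ 2: {1,3,4,5}  [accepting]
'c' @ 3: {1,3,4,5}  [accepting]
'c' @ 4: {1,3,4,5}  [accepting]
'c' @ 5: {1,3,4,5}  [accepting]
'b' @ 6: {}  — no active states
rest 'acbcc' ignored (set empty)
end set {} — state 1 not in

Answer: REJECT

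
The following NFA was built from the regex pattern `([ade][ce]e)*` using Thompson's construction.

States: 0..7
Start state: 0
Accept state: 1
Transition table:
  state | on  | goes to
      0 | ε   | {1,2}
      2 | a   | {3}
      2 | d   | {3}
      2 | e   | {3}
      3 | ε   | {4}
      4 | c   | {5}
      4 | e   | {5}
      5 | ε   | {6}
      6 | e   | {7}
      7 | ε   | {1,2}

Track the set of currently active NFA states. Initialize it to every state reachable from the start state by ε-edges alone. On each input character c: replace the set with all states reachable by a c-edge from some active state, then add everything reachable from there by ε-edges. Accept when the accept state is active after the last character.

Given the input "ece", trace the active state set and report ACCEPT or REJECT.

start: ε-closure({0}) = {0,1,2}
'e' @ 1: {3,4}
'c' @ 2: {5,6}
'e' @ 3: {1,2,7}  (accept∈set)
end set {1,2,7} — state 1 in

Answer: ACCEPT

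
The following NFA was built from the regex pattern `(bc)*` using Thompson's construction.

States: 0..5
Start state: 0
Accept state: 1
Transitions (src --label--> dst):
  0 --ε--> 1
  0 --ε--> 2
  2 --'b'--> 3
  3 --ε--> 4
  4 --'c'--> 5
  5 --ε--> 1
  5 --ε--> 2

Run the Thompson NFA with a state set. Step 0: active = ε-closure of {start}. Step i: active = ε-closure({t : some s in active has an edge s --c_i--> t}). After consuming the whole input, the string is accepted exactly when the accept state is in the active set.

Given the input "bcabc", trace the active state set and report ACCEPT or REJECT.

Answer: REJECT

Steps:
initial (ε-close {0}): {0,1,2}
'b' @ 1: {3,4}
'c' @ 2: {1,2,5}  (accept∈set)
'a' @ 3: {}  — dead — no transitions
rest 'bc' ignored (set empty)
end set {} — state 1 not in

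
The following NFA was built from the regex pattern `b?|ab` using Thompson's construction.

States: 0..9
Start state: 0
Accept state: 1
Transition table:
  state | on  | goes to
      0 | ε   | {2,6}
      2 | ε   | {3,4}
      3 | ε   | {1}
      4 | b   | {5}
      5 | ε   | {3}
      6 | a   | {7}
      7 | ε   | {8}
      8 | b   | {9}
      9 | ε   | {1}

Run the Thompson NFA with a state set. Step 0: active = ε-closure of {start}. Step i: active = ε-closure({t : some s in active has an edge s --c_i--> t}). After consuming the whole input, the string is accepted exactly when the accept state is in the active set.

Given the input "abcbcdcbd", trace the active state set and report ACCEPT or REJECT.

initial (ε-close {0}): {0,1,2,3,4,6}
'a' @ 1: {7,8}
'b' @ 2: {1,9}  ✓accept
'c' @ 3: {}  — dead — no transitions
rest 'bcdcbd' ignored (set empty)
after full input: {}  (accept=1 not in)

Answer: REJECT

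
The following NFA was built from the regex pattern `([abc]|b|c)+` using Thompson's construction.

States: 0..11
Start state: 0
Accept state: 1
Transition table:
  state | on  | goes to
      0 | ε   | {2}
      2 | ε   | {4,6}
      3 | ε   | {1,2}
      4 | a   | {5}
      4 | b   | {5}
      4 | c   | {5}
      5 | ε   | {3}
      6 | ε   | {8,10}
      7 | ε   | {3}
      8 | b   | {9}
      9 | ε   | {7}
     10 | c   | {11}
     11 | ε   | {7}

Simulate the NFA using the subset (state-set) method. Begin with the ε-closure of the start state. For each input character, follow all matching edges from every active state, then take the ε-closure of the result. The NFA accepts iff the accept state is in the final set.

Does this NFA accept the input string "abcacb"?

initial (ε-close {0}): {0,2,4,6,8,10}
'a' @ 1: {1,2,3,4,5,6,8,10}  (accept∈set)
'b' @ 2: {1,2,3,4,5,6,7,8,9,10}  (accept∈set)
'c' @ 3: {1,2,3,4,5,6,7,8,10,11}  (accept∈set)
'a' @ 4: {1,2,3,4,5,6,8,10}  (accept∈set)
'c' @ 5: {1,2,3,4,5,6,7,8,10,11}  (accept∈set)
'b' @ 6: {1,2,3,4,5,6,7,8,9,10}  (accept∈set)
final: {1,2,3,4,5,6,7,8,9,10}; accept 1 in set

Answer: ACCEPT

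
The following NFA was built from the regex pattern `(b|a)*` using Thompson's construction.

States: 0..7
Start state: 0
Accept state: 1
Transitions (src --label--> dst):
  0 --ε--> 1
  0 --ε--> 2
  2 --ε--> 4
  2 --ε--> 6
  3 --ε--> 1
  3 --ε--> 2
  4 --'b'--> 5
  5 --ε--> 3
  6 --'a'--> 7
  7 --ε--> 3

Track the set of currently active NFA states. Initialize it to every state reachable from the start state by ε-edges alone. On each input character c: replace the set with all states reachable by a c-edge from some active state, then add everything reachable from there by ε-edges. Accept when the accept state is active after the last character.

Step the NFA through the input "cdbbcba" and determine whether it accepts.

start: ε-closure({0}) = {0,1,2,4,6}
'c' @ 1: {}  — state set empty
rest 'dbbcba' ignored (set empty)
after full input: {}  (accept=1 not in)

Answer: REJECT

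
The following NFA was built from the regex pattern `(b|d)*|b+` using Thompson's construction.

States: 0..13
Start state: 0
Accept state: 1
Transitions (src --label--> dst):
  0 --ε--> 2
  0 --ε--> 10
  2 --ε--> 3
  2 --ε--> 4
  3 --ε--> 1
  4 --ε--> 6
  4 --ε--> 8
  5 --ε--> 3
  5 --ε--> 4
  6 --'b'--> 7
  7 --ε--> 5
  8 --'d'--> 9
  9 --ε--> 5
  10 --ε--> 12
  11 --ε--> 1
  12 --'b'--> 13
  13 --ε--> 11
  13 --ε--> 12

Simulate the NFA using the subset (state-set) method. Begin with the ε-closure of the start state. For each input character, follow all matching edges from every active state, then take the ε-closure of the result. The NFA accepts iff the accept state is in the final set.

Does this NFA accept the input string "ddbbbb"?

Answer: ACCEPT

Derivation:
S₀ = ε-closure({0}) = {0,1,2,3,4,6,8,10,12}
'd' @ 1: {1,3,4,5,6,8,9}  (accept∈set)
'd' @ 2: {1,3,4,5,6,8,9}  (accept∈set)
'b' @ 3: {1,3,4,5,6,7,8}  (accept∈set)
'b' @ 4: {1,3,4,5,6,7,8}  (accept∈set)
'b' @ 5: {1,3,4,5,6,7,8}  (accept∈set)
'b' @ 6: {1,3,4,5,6,7,8}  (accept∈set)
after full input: {1,3,4,5,6,7,8}  (accept=1 in)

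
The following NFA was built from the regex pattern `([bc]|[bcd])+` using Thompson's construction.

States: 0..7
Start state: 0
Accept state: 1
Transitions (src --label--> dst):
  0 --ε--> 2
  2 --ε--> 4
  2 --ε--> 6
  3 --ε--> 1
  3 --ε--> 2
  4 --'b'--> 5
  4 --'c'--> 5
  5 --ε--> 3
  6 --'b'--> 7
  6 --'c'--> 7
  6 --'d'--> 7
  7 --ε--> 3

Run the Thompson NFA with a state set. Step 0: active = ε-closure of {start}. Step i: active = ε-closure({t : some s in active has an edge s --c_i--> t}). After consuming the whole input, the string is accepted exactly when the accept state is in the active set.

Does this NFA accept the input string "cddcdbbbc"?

Answer: ACCEPT

Trace:
start: ε-closure({0}) = {0,2,4,6}
'c' @ 1: {1,2,3,4,5,6,7}  [accepting]
'd' @ 2: {1,2,3,4,6,7}  [accepting]
'd' @ 3: {1,2,3,4,6,7}  [accepting]
'c' @ 4: {1,2,3,4,5,6,7}  [accepting]
'd' @ 5: {1,2,3,4,6,7}  [accepting]
'b' @ 6: {1,2,3,4,5,6,7}  [accepting]
'b' @ 7: {1,2,3,4,5,6,7}  [accepting]
'b' @ 8: {1,2,3,4,5,6,7}  [accepting]
'c' @ 9: {1,2,3,4,5,6,7}  [accepting]
after full input: {1,2,3,4,5,6,7}  (accept=1 in)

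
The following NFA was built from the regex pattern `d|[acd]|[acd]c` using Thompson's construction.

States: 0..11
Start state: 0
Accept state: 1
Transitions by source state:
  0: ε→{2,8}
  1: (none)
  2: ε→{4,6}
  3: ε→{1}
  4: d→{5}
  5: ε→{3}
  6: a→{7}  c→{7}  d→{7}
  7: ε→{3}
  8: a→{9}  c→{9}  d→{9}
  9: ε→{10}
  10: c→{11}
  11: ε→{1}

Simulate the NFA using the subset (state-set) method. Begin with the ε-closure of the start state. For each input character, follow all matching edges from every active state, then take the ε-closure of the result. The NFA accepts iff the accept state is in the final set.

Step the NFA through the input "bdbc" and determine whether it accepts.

S₀ = ε-closure({0}) = {0,2,4,6,8}
'b' @ 1: {}  — state set empty
rest 'dbc' ignored (set empty)
end set {} — state 1 not in

Answer: REJECT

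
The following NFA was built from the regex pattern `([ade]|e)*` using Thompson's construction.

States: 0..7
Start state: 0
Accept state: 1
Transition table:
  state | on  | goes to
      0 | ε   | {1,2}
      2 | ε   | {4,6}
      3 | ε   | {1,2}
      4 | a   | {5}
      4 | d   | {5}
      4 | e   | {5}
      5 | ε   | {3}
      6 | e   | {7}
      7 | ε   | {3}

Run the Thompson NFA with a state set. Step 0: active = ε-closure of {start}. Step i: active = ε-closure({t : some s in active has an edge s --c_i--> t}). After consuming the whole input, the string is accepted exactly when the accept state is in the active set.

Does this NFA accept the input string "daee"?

Answer: ACCEPT

Trace:
S₀ = ε-closure({0}) = {0,1,2,4,6}
'd' @ 1: {1,2,3,4,5,6}  [accepting]
'a' @ 2: {1,2,3,4,5,6}  [accepting]
'e' @ 3: {1,2,3,4,5,6,7}  [accepting]
'e' @ 4: {1,2,3,4,5,6,7}  [accepting]
after full input: {1,2,3,4,5,6,7}  (accept=1 in)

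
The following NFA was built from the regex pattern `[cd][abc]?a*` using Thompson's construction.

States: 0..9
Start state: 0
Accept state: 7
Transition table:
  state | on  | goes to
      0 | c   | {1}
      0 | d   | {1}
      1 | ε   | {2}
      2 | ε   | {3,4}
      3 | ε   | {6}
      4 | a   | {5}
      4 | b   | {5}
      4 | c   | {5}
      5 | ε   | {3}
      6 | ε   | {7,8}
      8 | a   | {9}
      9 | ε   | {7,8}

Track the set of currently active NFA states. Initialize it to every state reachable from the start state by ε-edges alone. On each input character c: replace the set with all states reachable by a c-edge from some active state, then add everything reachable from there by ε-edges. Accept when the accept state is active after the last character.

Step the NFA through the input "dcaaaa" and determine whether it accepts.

S₀ = ε-closure({0}) = {0}
'd' @ 1: {1,2,3,4,6,7,8}  [accepting]
'c' @ 2: {3,5,6,7,8}  [accepting]
'a' @ 3: {7,8,9}  [accepting]
'a' @ 4: {7,8,9}  [accepting]
'a' @ 5: {7,8,9}  [accepting]
'a' @ 6: {7,8,9}  [accepting]
end set {7,8,9} — state 7 in

Answer: ACCEPT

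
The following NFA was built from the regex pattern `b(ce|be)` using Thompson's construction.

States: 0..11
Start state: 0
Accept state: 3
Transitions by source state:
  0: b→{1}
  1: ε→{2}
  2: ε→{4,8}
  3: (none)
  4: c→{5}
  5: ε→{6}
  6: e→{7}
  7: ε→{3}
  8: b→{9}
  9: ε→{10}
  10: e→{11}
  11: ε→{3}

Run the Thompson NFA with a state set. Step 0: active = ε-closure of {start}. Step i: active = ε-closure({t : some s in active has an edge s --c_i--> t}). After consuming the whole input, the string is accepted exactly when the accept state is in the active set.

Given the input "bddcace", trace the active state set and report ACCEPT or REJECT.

Answer: REJECT

Trace:
S₀ = ε-closure({0}) = {0}
'b' @ 1: {1,2,4,8}
'd' @ 2: {}  — no active states
rest 'dcace' ignored (set empty)
after full input: {}  (accept=3 not in)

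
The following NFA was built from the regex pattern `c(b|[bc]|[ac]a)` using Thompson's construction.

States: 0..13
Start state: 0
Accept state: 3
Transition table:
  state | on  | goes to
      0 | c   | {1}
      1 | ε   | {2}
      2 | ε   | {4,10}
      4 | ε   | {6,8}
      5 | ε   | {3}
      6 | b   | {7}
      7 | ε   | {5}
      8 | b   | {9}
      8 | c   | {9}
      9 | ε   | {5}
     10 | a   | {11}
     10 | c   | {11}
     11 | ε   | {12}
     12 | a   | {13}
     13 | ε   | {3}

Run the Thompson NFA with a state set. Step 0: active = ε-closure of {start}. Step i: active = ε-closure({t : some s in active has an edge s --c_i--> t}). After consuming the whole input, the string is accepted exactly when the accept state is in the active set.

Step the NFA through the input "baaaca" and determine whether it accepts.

Answer: REJECT

Trace:
start: ε-closure({0}) = {0}
'b' @ 1: {}  — no active states
rest 'aaaca' ignored (set empty)
end set {} — state 3 not in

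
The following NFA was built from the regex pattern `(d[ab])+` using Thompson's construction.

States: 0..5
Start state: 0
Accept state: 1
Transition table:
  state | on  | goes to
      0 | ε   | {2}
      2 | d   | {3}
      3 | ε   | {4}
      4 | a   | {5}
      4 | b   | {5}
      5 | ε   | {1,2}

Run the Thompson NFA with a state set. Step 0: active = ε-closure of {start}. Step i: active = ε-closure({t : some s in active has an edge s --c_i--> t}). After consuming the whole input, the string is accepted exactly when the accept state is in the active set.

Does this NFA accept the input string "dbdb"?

Answer: ACCEPT

Derivation:
start: ε-closure({0}) = {0,2}
'd' @ 1: {3,4}
'b' @ 2: {1,2,5}  ✓accept
'd' @ 3: {3,4}
'b' @ 4: {1,2,5}  ✓accept
end set {1,2,5} — state 1 in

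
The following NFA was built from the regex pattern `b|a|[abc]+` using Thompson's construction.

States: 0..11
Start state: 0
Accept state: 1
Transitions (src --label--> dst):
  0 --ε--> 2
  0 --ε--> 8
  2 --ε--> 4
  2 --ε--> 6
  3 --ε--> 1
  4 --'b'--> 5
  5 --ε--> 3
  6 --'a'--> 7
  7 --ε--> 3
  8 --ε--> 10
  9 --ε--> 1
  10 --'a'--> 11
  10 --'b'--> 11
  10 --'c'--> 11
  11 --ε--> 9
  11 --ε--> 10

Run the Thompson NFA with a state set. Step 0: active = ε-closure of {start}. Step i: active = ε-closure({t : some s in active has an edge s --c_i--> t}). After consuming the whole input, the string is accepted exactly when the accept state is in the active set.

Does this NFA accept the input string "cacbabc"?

Answer: ACCEPT

Derivation:
S₀ = ε-closure({0}) = {0,2,4,6,8,10}
'c' @ 1: {1,9,10,11}  [accepting]
'a' @ 2: {1,9,10,11}  [accepting]
'c' @ 3: {1,9,10,11}  [accepting]
'b' @ 4: {1,9,10,11}  [accepting]
'a' @ 5: {1,9,10,11}  [accepting]
'b' @ 6: {1,9,10,11}  [accepting]
'c' @ 7: {1,9,10,11}  [accepting]
final: {1,9,10,11}; accept 1 in set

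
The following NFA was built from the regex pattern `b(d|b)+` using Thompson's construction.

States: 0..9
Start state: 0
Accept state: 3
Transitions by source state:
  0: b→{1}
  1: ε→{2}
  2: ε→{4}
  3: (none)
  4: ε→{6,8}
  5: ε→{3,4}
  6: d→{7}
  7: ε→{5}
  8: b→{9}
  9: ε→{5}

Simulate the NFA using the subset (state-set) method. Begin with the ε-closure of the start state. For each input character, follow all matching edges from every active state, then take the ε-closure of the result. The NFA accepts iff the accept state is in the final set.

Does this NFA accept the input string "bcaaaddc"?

start: ε-closure({0}) = {0}
'b' @ 1: {1,2,4,6,8}
'c' @ 2: {}  — state set empty
rest 'aaaddc' ignored (set empty)
after full input: {}  (accept=3 not in)

Answer: REJECT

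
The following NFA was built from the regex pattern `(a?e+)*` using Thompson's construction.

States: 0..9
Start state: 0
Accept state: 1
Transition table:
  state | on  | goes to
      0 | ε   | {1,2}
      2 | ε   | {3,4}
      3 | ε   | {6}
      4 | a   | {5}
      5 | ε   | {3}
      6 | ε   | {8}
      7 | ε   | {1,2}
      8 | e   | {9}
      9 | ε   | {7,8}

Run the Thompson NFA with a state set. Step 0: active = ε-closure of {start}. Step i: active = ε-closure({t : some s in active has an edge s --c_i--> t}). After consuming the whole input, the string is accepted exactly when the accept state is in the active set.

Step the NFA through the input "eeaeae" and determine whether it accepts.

S₀ = ε-closure({0}) = {0,1,2,3,4,6,8}
'e' @ 1: {1,2,3,4,6,7,8,9}  ✓accept
'e' @ 2: {1,2,3,4,6,7,8,9}  ✓accept
'a' @ 3: {3,5,6,8}
'e' @ 4: {1,2,3,4,6,7,8,9}  ✓accept
'a' @ 5: {3,5,6,8}
'e' @ 6: {1,2,3,4,6,7,8,9}  ✓accept
end set {1,2,3,4,6,7,8,9} — state 1 in

Answer: ACCEPT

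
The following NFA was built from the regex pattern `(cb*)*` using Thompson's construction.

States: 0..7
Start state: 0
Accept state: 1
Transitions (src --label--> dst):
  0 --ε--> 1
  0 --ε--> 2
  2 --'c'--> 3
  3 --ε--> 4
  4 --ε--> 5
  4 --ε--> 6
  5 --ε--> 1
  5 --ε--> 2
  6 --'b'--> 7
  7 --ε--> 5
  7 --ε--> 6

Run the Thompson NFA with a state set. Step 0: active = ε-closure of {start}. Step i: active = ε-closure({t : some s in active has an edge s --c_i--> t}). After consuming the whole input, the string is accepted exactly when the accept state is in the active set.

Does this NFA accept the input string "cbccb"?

Answer: ACCEPT

Derivation:
S₀ = ε-closure({0}) = {0,1,2}
'c' @ 1: {1,2,3,4,5,6}  [accepting]
'b' @ 2: {1,2,5,6,7}  [accepting]
'c' @ 3: {1,2,3,4,5,6}  [accepting]
'c' @ 4: {1,2,3,4,5,6}  [accepting]
'b' @ 5: {1,2,5,6,7}  [accepting]
after full input: {1,2,5,6,7}  (accept=1 in)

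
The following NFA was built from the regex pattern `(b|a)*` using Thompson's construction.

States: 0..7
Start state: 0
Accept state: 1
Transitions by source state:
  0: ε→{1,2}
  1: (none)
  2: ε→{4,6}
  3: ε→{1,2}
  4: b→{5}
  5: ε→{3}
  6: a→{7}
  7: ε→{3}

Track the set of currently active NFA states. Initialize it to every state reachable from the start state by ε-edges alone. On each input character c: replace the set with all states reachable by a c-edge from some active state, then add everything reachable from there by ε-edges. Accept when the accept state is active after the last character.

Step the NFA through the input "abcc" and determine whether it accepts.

start: ε-closure({0}) = {0,1,2,4,6}
'a' @ 1: {1,2,3,4,6,7}  [accepting]
'b' @ 2: {1,2,3,4,5,6}  [accepting]
'c' @ 3: {}  — no active states
rest 'c' ignored (set empty)
end set {} — state 1 not in

Answer: REJECT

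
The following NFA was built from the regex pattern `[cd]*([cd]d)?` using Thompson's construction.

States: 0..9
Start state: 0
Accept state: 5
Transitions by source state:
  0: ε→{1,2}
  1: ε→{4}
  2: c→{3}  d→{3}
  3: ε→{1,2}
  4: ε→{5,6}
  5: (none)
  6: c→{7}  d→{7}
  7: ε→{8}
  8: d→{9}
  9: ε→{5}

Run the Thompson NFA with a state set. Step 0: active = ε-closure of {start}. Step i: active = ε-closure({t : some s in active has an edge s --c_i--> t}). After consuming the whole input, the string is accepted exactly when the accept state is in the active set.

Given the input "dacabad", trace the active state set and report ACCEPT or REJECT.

start: ε-closure({0}) = {0,1,2,4,5,6}
'd' @ 1: {1,2,3,4,5,6,7,8}  ✓accept
'a' @ 2: {}  — no active states
rest 'cabad' ignored (set empty)
after full input: {}  (accept=5 not in)

Answer: REJECT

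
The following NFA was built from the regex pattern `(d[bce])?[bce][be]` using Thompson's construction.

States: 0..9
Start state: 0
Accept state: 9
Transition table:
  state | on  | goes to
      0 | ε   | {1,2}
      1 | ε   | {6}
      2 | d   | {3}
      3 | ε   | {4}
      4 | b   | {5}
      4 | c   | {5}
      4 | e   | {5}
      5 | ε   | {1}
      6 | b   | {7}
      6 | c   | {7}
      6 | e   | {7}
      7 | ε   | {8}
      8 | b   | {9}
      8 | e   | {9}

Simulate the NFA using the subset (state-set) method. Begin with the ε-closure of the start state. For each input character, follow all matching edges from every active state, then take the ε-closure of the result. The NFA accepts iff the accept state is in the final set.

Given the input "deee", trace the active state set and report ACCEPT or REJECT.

start: ε-closure({0}) = {0,1,2,6}
'd' @ 1: {3,4}
'e' @ 2: {1,5,6}
'e' @ 3: {7,8}
'e' @ 4: {9}  [accepting]
end set {9} — state 9 in

Answer: ACCEPT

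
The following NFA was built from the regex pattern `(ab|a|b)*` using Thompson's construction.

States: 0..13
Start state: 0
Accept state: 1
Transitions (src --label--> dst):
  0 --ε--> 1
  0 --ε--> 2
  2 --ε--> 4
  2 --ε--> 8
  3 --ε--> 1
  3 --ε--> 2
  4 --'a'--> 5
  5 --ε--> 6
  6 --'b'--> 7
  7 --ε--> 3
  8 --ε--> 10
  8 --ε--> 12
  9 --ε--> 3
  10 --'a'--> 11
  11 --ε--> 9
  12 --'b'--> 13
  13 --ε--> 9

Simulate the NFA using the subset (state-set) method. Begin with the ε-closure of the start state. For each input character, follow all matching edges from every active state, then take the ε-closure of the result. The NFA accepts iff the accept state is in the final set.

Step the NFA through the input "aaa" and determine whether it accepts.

initial (ε-close {0}): {0,1,2,4,8,10,12}
'a' @ 1: {1,2,3,4,5,6,8,9,10,11,12}  ✓accept
'a' @ 2: {1,2,3,4,5,6,8,9,10,11,12}  ✓accept
'a' @ 3: {1,2,3,4,5,6,8,9,10,11,12}  ✓accept
after full input: {1,2,3,4,5,6,8,9,10,11,12}  (accept=1 in)

Answer: ACCEPT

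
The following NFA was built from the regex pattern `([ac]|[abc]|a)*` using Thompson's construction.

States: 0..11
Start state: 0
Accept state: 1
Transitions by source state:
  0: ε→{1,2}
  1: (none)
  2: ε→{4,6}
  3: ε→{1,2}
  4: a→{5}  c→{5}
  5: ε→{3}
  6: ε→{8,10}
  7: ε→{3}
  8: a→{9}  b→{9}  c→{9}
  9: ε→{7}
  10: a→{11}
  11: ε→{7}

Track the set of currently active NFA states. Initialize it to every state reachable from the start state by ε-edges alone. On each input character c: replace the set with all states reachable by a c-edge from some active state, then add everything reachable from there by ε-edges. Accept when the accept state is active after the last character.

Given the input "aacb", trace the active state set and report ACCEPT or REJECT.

start: ε-closure({0}) = {0,1,2,4,6,8,10}
'a' @ 1: {1,2,3,4,5,6,7,8,9,10,11}  ✓accept
'a' @ 2: {1,2,3,4,5,6,7,8,9,10,11}  ✓accept
'c' @ 3: {1,2,3,4,5,6,7,8,9,10}  ✓accept
'b' @ 4: {1,2,3,4,6,7,8,9,10}  ✓accept
final: {1,2,3,4,6,7,8,9,10}; accept 1 in set

Answer: ACCEPT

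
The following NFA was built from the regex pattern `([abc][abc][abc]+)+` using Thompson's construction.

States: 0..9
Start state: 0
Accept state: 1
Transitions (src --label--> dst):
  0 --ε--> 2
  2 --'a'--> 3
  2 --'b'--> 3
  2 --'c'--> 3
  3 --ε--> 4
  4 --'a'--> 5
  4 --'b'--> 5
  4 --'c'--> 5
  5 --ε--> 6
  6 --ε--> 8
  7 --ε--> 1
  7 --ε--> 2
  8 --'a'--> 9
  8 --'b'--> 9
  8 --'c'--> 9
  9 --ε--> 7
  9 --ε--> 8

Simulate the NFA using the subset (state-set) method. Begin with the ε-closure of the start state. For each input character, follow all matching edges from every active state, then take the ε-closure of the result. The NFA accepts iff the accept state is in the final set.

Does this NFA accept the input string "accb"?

initial (ε-close {0}): {0,2}
'a' @ 1: {3,4}
'c' @ 2: {5,6,8}
'c' @ 3: {1,2,7,8,9}  [accepting]
'b' @ 4: {1,2,3,4,7,8,9}  [accepting]
final: {1,2,3,4,7,8,9}; accept 1 in set

Answer: ACCEPT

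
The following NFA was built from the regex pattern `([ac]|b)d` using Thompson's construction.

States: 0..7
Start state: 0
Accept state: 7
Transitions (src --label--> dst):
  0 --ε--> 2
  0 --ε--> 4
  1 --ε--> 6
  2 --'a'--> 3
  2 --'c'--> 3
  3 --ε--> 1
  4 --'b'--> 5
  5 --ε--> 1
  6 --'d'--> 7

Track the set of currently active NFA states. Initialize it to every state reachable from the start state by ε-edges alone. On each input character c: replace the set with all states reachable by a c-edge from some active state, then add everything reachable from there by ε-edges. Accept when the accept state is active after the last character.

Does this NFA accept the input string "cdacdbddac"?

initial (ε-close {0}): {0,2,4}
'c' @ 1: {1,3,6}
'd' @ 2: {7}  (accept∈set)
'a' @ 3: {}  — state set empty
rest 'cdbddac' ignored (set empty)
final: {}; accept 7 not in set

Answer: REJECT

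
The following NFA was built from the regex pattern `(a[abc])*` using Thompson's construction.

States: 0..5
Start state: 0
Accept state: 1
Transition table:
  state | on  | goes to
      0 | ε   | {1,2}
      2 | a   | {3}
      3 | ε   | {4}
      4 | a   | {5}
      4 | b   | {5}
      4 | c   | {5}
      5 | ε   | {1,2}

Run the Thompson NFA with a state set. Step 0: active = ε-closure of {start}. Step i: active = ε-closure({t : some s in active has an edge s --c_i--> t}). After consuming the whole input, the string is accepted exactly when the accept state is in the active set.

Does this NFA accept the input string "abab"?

S₀ = ε-closure({0}) = {0,1,2}
'a' @ 1: {3,4}
'b' @ 2: {1,2,5}  [accepting]
'a' @ 3: {3,4}
'b' @ 4: {1,2,5}  [accepting]
end set {1,2,5} — state 1 in

Answer: ACCEPT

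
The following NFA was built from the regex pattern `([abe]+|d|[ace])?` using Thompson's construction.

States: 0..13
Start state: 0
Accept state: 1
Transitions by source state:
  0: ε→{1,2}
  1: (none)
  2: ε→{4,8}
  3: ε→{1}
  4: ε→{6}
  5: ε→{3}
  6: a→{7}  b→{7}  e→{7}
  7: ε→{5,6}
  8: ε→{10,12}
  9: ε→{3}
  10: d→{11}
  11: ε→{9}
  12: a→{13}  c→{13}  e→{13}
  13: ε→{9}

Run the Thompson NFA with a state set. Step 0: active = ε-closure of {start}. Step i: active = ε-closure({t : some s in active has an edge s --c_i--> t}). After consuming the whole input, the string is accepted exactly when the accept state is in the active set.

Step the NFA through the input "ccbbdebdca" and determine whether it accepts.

Answer: REJECT

Derivation:
initial (ε-close {0}): {0,1,2,4,6,8,10,12}
'c' @ 1: {1,3,9,13}  (accept∈set)
'c' @ 2: {}  — state set empty
rest 'bbdebdca' ignored (set empty)
final: {}; accept 1 not in set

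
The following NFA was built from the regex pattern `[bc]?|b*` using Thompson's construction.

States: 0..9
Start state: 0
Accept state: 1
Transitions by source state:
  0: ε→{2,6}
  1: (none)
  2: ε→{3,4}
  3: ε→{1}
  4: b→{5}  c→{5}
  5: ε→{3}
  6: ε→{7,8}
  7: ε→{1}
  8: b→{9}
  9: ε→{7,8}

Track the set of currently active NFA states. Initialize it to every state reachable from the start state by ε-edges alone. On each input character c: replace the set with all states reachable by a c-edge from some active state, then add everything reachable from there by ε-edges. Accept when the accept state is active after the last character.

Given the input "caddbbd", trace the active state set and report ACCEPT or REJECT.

initial (ε-close {0}): {0,1,2,3,4,6,7,8}
'c' @ 1: {1,3,5}  (accept∈set)
'a' @ 2: {}  — state set empty
rest 'ddbbd' ignored (set empty)
final: {}; accept 1 not in set

Answer: REJECT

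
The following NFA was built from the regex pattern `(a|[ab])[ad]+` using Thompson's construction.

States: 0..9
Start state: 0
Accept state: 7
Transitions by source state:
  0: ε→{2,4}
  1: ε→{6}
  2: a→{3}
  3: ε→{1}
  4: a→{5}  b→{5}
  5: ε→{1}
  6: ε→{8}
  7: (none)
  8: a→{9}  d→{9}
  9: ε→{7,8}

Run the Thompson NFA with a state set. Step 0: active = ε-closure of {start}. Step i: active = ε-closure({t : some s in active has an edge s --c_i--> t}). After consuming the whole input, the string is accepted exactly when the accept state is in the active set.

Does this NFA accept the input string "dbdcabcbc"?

start: ε-closure({0}) = {0,2,4}
'd' @ 1: {}  — state set empty
rest 'bdcabcbc' ignored (set empty)
after full input: {}  (accept=7 not in)

Answer: REJECT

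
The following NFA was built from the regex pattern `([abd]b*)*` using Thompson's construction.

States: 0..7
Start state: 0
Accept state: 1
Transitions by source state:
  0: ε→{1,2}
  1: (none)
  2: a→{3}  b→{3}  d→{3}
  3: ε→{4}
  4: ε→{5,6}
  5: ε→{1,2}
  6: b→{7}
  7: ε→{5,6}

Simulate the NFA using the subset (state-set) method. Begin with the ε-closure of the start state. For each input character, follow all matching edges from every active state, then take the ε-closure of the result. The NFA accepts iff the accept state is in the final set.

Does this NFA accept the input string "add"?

initial (ε-close {0}): {0,1,2}
'a' @ 1: {1,2,3,4,5,6}  [accepting]
'd' @ 2: {1,2,3,4,5,6}  [accepting]
'd' @ 3: {1,2,3,4,5,6}  [accepting]
after full input: {1,2,3,4,5,6}  (accept=1 in)

Answer: ACCEPT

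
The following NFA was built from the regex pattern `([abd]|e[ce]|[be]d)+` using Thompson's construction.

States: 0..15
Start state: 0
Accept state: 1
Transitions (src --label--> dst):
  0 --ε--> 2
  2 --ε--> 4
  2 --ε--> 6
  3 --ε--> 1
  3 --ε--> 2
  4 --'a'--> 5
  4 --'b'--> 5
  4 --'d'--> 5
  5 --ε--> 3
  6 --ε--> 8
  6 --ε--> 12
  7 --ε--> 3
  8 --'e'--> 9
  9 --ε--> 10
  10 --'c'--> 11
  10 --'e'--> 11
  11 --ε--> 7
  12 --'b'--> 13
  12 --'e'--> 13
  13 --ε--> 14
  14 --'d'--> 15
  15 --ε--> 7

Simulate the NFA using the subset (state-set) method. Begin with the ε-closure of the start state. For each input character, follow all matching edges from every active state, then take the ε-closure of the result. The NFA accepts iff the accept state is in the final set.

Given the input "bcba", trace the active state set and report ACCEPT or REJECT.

Answer: REJECT

Trace:
start: ε-closure({0}) = {0,2,4,6,8,12}
'b' @ 1: {1,2,3,4,5,6,8,12,13,14}  ✓accept
'c' @ 2: {}  — state set empty
rest 'ba' ignored (set empty)
end set {} — state 1 not in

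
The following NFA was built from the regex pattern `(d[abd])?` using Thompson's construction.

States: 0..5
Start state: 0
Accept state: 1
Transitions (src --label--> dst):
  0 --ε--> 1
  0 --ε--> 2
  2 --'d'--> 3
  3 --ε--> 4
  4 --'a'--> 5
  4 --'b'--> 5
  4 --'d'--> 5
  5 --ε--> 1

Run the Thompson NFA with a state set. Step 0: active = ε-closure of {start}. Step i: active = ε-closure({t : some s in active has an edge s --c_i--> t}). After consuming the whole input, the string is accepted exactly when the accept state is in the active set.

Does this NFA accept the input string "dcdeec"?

start: ε-closure({0}) = {0,1,2}
'd' @ 1: {3,4}
'c' @ 2: {}  — state set empty
rest 'deec' ignored (set empty)
final: {}; accept 1 not in set

Answer: REJECT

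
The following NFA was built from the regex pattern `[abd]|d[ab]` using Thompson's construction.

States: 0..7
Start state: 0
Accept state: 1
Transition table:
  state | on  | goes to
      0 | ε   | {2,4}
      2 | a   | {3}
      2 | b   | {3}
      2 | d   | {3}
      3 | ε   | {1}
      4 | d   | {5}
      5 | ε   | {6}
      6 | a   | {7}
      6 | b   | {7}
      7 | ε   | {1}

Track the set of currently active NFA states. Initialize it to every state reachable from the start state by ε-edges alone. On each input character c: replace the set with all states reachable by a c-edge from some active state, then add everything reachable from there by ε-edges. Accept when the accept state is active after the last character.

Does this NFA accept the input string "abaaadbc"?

S₀ = ε-closure({0}) = {0,2,4}
'a' @ 1: {1,3}  ✓accept
'b' @ 2: {}  — no active states
rest 'aaadbc' ignored (set empty)
end set {} — state 1 not in

Answer: REJECT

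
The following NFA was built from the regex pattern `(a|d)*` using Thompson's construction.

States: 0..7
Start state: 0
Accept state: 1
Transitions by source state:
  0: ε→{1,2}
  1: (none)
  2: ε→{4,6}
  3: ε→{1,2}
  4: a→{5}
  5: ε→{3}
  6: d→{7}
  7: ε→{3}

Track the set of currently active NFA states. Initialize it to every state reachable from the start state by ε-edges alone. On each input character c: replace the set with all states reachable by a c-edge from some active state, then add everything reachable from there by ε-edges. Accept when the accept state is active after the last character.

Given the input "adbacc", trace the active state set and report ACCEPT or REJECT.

Answer: REJECT

Steps:
initial (ε-close {0}): {0,1,2,4,6}
'a' @ 1: {1,2,3,4,5,6}  (accept∈set)
'd' @ 2: {1,2,3,4,6,7}  (accept∈set)
'b' @ 3: {}  — no active states
rest 'acc' ignored (set empty)
after full input: {}  (accept=1 not in)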